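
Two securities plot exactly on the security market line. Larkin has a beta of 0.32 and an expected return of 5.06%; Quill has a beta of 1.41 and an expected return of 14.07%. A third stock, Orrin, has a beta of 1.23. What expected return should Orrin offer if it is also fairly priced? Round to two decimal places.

MRP (SML slope) = (14.07% − 5.06%) / (1.41 − 0.32) = 9.01% / 1.09 = 8.2661%
R_f (intercept) = 5.06% − 0.32 × 8.2661% = 2.4148%
E(R_Orrin) = R_f + β × MRP = 2.4148% + 1.23 × 8.2661% = 12.58%

12.58%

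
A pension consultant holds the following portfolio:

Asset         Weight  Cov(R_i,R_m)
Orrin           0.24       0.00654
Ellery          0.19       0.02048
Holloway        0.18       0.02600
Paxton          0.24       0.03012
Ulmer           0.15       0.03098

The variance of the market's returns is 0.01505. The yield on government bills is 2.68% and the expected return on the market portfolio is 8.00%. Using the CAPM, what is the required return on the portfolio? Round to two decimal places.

10.46%

β_Orrin = 0.00654 / 0.01505 = 0.4346
β_Ellery = 0.02048 / 0.01505 = 1.3608
β_Holloway = 0.02600 / 0.01505 = 1.7276
β_Paxton = 0.03012 / 0.01505 = 2.0013
β_Ulmer = 0.03098 / 0.01505 = 2.0585
β_P = Σ w_i β_i = 0.24×0.4346 + 0.19×1.3608 + 0.18×1.7276 + 0.24×2.0013 + 0.15×2.0585 = 1.4629
MRP = 8.00% − 2.68% = 5.32%
E(R_P) = R_f + β_P × MRP = 2.68% + 1.4629 × 5.32% = 10.46%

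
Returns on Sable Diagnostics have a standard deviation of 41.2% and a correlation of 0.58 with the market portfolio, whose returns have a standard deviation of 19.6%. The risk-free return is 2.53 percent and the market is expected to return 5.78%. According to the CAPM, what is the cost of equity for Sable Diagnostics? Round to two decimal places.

6.49%

β = ρ × σ_i / σ_m = 0.58 × 41.2% / 19.6% = 1.2192
MRP = 5.78% − 2.53% = 3.25%
E(R) = 2.53% + 1.2192 × 3.25% = 6.49%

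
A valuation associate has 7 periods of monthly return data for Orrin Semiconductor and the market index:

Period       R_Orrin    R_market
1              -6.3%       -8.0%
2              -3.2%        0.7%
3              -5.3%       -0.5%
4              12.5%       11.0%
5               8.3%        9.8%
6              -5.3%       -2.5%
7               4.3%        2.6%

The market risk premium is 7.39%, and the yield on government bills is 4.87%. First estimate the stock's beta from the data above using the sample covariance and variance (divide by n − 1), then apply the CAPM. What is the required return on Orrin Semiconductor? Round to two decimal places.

12.66%

Mean R_i = (-6.3 − 3.2 − 5.3 + 12.5 + 8.3 − 5.3 + 4.3) / 7 = 0.7143%
Mean R_m = (-8.0 + 0.7 − 0.5 + 11.0 + 9.8 − 2.5 + 2.6) / 7 = 1.8714%
Σ(R_i − R̄_i)(R_m − R̄_m) = 284.7229  ⇒  Cov = 284.7229 / 6 = 47.4538
Σ(R_m − R̄_m)² = 270.2743  ⇒  Var(R_m) = 270.2743 / 6 = 45.0457
β = Cov / Var(R_m) = 47.4538 / 45.0457 = 1.0535
E(R) = R_f + β × MRP = 4.87% + 1.0535 × 7.39% = 12.66%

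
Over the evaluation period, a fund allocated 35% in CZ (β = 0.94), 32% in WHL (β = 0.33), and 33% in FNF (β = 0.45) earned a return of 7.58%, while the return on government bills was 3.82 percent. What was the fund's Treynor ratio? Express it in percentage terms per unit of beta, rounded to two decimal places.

β_P = 0.35×0.94 + 0.32×0.33 + 0.33×0.45 = 0.5831
Treynor = (R_P − R_f) / β_P = (7.58% − 3.82%) / 0.5831 = 3.76% / 0.5831 = 6.45%

6.45%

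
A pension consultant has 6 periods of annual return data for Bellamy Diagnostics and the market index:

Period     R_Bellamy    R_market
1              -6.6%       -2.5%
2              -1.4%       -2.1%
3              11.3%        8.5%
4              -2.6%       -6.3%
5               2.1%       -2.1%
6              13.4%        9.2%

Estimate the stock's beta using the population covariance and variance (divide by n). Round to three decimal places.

Mean R_i = (-6.6 − 1.4 + 11.3 − 2.6 + 2.1 + 13.4) / 6 = 2.7000%
Mean R_m = (-2.5 − 2.1 + 8.5 − 6.3 − 2.1 + 9.2) / 6 = 0.7833%
Σ(R_i − R̄_i)(R_m − R̄_m) = 238.0500  ⇒  Cov = 238.0500 / 6 = 39.6750
Σ(R_m − R̄_m)² = 207.9683  ⇒  Var(R_m) = 207.9683 / 6 = 34.6614
β = Cov / Var(R_m) = 39.6750 / 34.6614 = 1.1446

1.145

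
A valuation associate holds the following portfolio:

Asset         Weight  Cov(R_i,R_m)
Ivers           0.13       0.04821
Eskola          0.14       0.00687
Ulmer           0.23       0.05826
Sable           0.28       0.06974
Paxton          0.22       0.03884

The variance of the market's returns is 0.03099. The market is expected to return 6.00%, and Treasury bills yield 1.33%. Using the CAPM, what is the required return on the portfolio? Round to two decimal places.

β_Ivers = 0.04821 / 0.03099 = 1.5557
β_Eskola = 0.00687 / 0.03099 = 0.2217
β_Ulmer = 0.05826 / 0.03099 = 1.8800
β_Sable = 0.06974 / 0.03099 = 2.2504
β_Paxton = 0.03884 / 0.03099 = 1.2533
β_P = Σ w_i β_i = 0.13×1.5557 + 0.14×0.2217 + 0.23×1.8800 + 0.28×2.2504 + 0.22×1.2533 = 1.5715
MRP = 6.00% − 1.33% = 4.67%
E(R_P) = R_f + β_P × MRP = 1.33% + 1.5715 × 4.67% = 8.67%

8.67%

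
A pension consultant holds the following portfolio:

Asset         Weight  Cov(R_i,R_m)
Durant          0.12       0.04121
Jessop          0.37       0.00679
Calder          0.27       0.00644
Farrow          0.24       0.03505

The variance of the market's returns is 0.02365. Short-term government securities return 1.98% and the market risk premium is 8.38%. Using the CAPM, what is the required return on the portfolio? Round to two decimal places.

8.22%

β_Durant = 0.04121 / 0.02365 = 1.7425
β_Jessop = 0.00679 / 0.02365 = 0.2871
β_Calder = 0.00644 / 0.02365 = 0.2723
β_Farrow = 0.03505 / 0.02365 = 1.4820
β_P = Σ w_i β_i = 0.12×1.7425 + 0.37×0.2871 + 0.27×0.2723 + 0.24×1.4820 = 0.7445
E(R_P) = R_f + β_P × MRP = 1.98% + 0.7445 × 8.38% = 8.22%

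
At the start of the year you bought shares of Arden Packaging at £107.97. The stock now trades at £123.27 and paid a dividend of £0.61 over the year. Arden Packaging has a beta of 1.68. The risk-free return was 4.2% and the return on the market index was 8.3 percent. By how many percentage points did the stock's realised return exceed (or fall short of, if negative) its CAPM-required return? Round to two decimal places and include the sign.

+3.65%

Realised HPR = (P1 + D1 − P0) / P0 = (123.27 + 0.61 − 107.97) / 107.97 = 15.91 / 107.97 = 14.7356%
MRP = 8.3% − 4.2% = 4.10%
CAPM required = R_f + β·MRP = 4.2% + 1.68 × 4.1% = 11.0880%
α = realised − required = 14.7356% − 11.0880% = +3.65%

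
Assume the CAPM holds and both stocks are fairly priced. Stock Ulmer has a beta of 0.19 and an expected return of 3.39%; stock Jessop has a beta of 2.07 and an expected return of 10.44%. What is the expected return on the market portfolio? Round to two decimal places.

Both satisfy E(R) = R_f + β·MRP, so the slope of the SML is
MRP = (10.44% − 3.39%) / (2.07 − 0.19) = 7.05% / 1.88 = 3.7500%
R_f = E(R_Ulmer) − β_Ulmer·MRP = 3.39% − 0.19 × 3.7500% = 2.6775%
E(R_m) = R_f + MRP = 2.6775% + 3.7500% = 6.43%

6.43%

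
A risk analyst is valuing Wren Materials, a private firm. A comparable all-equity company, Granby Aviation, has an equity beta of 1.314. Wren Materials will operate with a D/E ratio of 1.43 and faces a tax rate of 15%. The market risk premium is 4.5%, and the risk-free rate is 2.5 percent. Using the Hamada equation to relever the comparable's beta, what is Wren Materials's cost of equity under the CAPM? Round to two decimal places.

15.60%

β_L = β_U × [1 + (1 − t)(D/E)] = 1.314 × [1 + (1 − 0.15) × 1.43]
    = 1.314 × [1 + 0.85 × 1.43] = 1.314 × 2.2155 = 2.9112
E(R) = R_f + β_L × MRP = 2.5% + 2.9112 × 4.5% = 15.60%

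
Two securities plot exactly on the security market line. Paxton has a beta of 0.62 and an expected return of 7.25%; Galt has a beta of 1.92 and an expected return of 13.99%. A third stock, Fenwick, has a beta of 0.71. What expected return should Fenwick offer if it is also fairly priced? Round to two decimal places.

7.72%

MRP (SML slope) = (13.99% − 7.25%) / (1.92 − 0.62) = 6.74% / 1.30 = 5.1846%
R_f (intercept) = 7.25% − 0.62 × 5.1846% = 4.0355%
E(R_Fenwick) = R_f + β × MRP = 4.0355% + 0.71 × 5.1846% = 7.72%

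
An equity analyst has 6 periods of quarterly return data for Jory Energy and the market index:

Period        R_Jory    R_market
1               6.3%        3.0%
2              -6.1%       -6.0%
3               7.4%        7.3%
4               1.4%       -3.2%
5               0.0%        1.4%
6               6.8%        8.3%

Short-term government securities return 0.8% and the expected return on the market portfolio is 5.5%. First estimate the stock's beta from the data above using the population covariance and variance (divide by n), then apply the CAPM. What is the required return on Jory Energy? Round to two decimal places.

Mean R_i = (6.3 − 6.1 + 7.4 + 1.4 + 0.0 + 6.8) / 6 = 2.6333%
Mean R_m = (3.0 − 6.0 + 7.3 − 3.2 + 1.4 + 8.3) / 6 = 1.8000%
Σ(R_i − R̄_i)(R_m − R̄_m) = 133.0400  ⇒  Cov = 133.0400 / 6 = 22.1733
Σ(R_m − R̄_m)² = 159.9400  ⇒  Var(R_m) = 159.9400 / 6 = 26.6567
β = Cov / Var(R_m) = 22.1733 / 26.6567 = 0.8318
MRP = 5.5% − 0.8% = 4.70%
E(R) = R_f + β × MRP = 0.8% + 0.8318 × 4.7% = 4.71%

4.71%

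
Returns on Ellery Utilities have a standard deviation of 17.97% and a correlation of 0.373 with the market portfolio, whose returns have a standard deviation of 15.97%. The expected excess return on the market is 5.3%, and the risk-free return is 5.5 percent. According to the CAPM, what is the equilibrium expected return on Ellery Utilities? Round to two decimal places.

7.72%

β = ρ × σ_i / σ_m = 0.373 × 17.97% / 15.97% = 0.4197
E(R) = 5.5% + 0.4197 × 5.3% = 7.72%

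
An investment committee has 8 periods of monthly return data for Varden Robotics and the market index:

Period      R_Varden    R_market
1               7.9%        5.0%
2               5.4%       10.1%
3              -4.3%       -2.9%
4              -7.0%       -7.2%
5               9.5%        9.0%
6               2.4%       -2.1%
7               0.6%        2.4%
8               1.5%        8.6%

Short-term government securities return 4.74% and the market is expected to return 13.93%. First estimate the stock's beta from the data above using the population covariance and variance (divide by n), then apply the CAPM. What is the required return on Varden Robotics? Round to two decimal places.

Mean R_i = (7.9 + 5.4 − 4.3 − 7.0 + 9.5 + 2.4 + 0.6 + 1.5) / 8 = 2.0000%
Mean R_m = (5.0 + 10.1 − 2.9 − 7.2 + 9.0 − 2.1 + 2.4 + 8.6) / 8 = 2.8625%
Σ(R_i − R̄_i)(R_m − R̄_m) = 205.9100  ⇒  Cov = 205.9100 / 8 = 25.7388
Σ(R_m − R̄_m)² = 286.8388  ⇒  Var(R_m) = 286.8388 / 8 = 35.8549
β = Cov / Var(R_m) = 25.7388 / 35.8549 = 0.7179
MRP = 13.93% − 4.74% = 9.19%
E(R) = R_f + β × MRP = 4.74% + 0.7179 × 9.19% = 11.34%

11.34%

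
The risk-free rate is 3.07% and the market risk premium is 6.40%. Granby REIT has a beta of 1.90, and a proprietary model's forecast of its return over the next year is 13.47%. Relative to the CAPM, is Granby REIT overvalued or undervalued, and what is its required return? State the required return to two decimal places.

Overvalued; required return 15.23%

Required return = R_f + β·MRP = 3.07% + 1.90 × 6.40% = 15.23%
Forecast 13.47% < required 15.23% → the stock plots below the SML → overvalued.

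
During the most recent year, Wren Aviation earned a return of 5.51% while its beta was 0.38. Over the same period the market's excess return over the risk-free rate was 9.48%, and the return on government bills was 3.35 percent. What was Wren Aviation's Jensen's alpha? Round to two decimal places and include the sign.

CAPM benchmark = R_f + β(R_m − R_f) = 3.35% + 0.38 × 9.48% = 6.9524%
α = actual − benchmark = 5.51% − 6.9524% = -1.44%

-1.44%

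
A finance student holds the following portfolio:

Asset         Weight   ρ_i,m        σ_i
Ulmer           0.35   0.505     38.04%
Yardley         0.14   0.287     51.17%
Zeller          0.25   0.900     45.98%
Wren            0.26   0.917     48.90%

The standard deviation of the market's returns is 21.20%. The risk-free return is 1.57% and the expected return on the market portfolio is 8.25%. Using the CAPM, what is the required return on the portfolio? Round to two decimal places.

β_Ulmer = 0.505 × 38.04% / 21.20% = 0.9061
β_Yardley = 0.287 × 51.17% / 21.20% = 0.6927
β_Zeller = 0.900 × 45.98% / 21.20% = 1.9520
β_Wren = 0.917 × 48.90% / 21.20% = 2.1152
β_P = Σ w_i β_i = 0.35×0.9061 + 0.14×0.6927 + 0.25×1.9520 + 0.26×2.1152 = 1.4521
MRP = 8.25% − 1.57% = 6.68%
E(R_P) = R_f + β_P × MRP = 1.57% + 1.4521 × 6.68% = 11.27%

11.27%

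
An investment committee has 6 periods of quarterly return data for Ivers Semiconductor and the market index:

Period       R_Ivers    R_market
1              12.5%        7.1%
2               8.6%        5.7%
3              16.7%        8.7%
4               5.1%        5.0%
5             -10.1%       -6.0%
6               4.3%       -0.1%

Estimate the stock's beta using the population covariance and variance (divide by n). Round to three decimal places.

Mean R_i = (12.5 + 8.6 + 16.7 + 5.1 − 10.1 + 4.3) / 6 = 6.1833%
Mean R_m = (7.1 + 5.7 + 8.7 + 5.0 − 6.0 − 0.1) / 6 = 3.4000%
Σ(R_i − R̄_i)(R_m − R̄_m) = 242.5900  ⇒  Cov = 242.5900 / 6 = 40.4317
Σ(R_m − R̄_m)² = 150.2400  ⇒  Var(R_m) = 150.2400 / 6 = 25.0400
β = Cov / Var(R_m) = 40.4317 / 25.0400 = 1.6147

1.615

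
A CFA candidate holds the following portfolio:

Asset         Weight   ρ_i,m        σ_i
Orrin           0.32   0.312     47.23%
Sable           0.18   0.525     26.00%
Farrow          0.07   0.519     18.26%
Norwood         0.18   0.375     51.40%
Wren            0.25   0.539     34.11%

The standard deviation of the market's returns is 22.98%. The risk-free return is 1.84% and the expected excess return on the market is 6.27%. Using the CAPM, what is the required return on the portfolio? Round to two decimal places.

β_Orrin = 0.312 × 47.23% / 22.98% = 0.6412
β_Sable = 0.525 × 26.00% / 22.98% = 0.5940
β_Farrow = 0.519 × 18.26% / 22.98% = 0.4124
β_Norwood = 0.375 × 51.40% / 22.98% = 0.8388
β_Wren = 0.539 × 34.11% / 22.98% = 0.8001
β_P = Σ w_i β_i = 0.32×0.6412 + 0.18×0.5940 + 0.07×0.4124 + 0.18×0.8388 + 0.25×0.8001 = 0.6920
E(R_P) = R_f + β_P × MRP = 1.84% + 0.6920 × 6.27% = 6.18%

6.18%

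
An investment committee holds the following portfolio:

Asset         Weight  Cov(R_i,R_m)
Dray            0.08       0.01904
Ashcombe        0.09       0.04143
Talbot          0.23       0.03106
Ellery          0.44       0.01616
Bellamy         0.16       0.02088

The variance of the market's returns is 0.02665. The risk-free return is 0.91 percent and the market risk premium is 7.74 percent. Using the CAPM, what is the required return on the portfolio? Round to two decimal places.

7.55%

β_Dray = 0.01904 / 0.02665 = 0.7144
β_Ashcombe = 0.04143 / 0.02665 = 1.5546
β_Talbot = 0.03106 / 0.02665 = 1.1655
β_Ellery = 0.01616 / 0.02665 = 0.6064
β_Bellamy = 0.02088 / 0.02665 = 0.7835
β_P = Σ w_i β_i = 0.08×0.7144 + 0.09×1.5546 + 0.23×1.1655 + 0.44×0.6064 + 0.16×0.7835 = 0.8573
E(R_P) = R_f + β_P × MRP = 0.91% + 0.8573 × 7.74% = 7.55%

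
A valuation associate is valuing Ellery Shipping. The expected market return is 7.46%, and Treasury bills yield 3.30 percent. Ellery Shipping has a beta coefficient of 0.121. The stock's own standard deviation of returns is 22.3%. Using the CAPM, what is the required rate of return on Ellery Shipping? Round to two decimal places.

3.80%

Market risk premium = E(R_m) − R_f = 7.46% − 3.30% = 4.16%
E(R) = R_f + β × MRP = 3.30% + 0.121 × 4.16% = 3.80%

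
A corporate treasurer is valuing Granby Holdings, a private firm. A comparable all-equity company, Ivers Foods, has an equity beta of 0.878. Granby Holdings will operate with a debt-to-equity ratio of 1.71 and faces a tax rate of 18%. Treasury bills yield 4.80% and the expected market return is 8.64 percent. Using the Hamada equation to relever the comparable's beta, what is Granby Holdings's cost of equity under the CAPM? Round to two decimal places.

12.90%

β_L = β_U × [1 + (1 − t)(D/E)] = 0.878 × [1 + (1 − 0.18) × 1.71]
    = 0.878 × [1 + 0.82 × 1.71] = 0.878 × 2.4022 = 2.1091
MRP = 8.64% − 4.80% = 3.84%
E(R) = R_f + β_L × MRP = 4.80% + 2.1091 × 3.84% = 12.90%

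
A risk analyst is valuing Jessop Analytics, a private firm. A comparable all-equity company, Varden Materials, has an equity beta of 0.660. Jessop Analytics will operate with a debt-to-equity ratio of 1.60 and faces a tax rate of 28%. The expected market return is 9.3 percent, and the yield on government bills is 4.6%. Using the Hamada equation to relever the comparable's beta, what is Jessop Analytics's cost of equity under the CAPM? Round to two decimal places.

β_L = β_U × [1 + (1 − t)(D/E)] = 0.660 × [1 + (1 − 0.28) × 1.60]
    = 0.660 × [1 + 0.72 × 1.60] = 0.660 × 2.1520 = 1.4203
MRP = 9.3% − 4.6% = 4.70%
E(R) = R_f + β_L × MRP = 4.6% + 1.4203 × 4.7% = 11.28%

11.28%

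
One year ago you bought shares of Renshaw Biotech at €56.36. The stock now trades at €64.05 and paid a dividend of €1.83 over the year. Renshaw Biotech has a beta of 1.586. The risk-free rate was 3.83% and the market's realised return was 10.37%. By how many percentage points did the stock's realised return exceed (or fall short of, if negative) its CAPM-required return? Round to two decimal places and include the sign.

Realised HPR = (P1 + D1 − P0) / P0 = (64.05 + 1.83 − 56.36) / 56.36 = 9.52 / 56.36 = 16.8914%
MRP = 10.37% − 3.83% = 6.54%
CAPM required = R_f + β·MRP = 3.83% + 1.586 × 6.54% = 14.20244%
α = realised − required = 16.8914% − 14.20244% = +2.69%

+2.69%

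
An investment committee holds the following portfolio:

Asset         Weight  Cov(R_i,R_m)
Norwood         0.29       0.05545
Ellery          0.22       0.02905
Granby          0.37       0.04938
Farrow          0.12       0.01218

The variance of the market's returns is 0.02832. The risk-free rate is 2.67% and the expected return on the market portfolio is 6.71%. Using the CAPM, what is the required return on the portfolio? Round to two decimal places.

β_Norwood = 0.05545 / 0.02832 = 1.9580
β_Ellery = 0.02905 / 0.02832 = 1.0258
β_Granby = 0.04938 / 0.02832 = 1.7436
β_Farrow = 0.01218 / 0.02832 = 0.4301
β_P = Σ w_i β_i = 0.29×1.9580 + 0.22×1.0258 + 0.37×1.7436 + 0.12×0.4301 = 1.4902
MRP = 6.71% − 2.67% = 4.04%
E(R_P) = R_f + β_P × MRP = 2.67% + 1.4902 × 4.04% = 8.69%

8.69%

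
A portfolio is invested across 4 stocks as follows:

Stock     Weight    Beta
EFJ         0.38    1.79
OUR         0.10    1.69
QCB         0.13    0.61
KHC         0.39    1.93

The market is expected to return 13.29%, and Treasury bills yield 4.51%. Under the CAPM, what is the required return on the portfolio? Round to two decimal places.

β_P = Σ w_i β_i = 0.38×1.79 + 0.10×1.69 + 0.13×0.61 + 0.39×1.93 = 1.6812
MRP = 13.29% − 4.51% = 8.78%
E(R_P) = R_f + β_P × MRP = 4.51% + 1.6812 × 8.78% = 19.27%

19.27%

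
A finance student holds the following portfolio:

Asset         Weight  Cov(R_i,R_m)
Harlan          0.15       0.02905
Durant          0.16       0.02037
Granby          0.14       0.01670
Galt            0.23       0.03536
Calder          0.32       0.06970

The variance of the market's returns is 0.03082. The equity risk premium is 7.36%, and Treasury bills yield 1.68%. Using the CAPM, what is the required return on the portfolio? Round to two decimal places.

β_Harlan = 0.02905 / 0.03082 = 0.9426
β_Durant = 0.02037 / 0.03082 = 0.6609
β_Granby = 0.01670 / 0.03082 = 0.5419
β_Galt = 0.03536 / 0.03082 = 1.1473
β_Calder = 0.06970 / 0.03082 = 2.2615
β_P = Σ w_i β_i = 0.15×0.9426 + 0.16×0.6609 + 0.14×0.5419 + 0.23×1.1473 + 0.32×2.2615 = 1.3106
E(R_P) = R_f + β_P × MRP = 1.68% + 1.3106 × 7.36% = 11.33%

11.33%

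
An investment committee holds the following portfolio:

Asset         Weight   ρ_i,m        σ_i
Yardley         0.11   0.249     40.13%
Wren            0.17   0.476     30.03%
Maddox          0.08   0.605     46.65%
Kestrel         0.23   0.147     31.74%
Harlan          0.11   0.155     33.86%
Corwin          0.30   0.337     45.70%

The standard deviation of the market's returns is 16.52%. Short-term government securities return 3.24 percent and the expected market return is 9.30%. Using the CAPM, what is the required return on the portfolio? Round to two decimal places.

β_Yardley = 0.249 × 40.13% / 16.52% = 0.6049
β_Wren = 0.476 × 30.03% / 16.52% = 0.8653
β_Maddox = 0.605 × 46.65% / 16.52% = 1.7084
β_Kestrel = 0.147 × 31.74% / 16.52% = 0.2824
β_Harlan = 0.155 × 33.86% / 16.52% = 0.3177
β_Corwin = 0.337 × 45.70% / 16.52% = 0.9323
β_P = Σ w_i β_i = 0.11×0.6049 + 0.17×0.8653 + 0.08×1.7084 + 0.23×0.2824 + 0.11×0.3177 + 0.30×0.9323 = 0.7299
MRP = 9.30% − 3.24% = 6.06%
E(R_P) = R_f + β_P × MRP = 3.24% + 0.7299 × 6.06% = 7.66%

7.66%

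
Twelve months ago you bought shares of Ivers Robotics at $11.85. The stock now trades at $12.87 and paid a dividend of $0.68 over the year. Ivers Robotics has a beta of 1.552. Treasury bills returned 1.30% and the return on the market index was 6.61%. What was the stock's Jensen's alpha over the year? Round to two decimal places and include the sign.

+4.80%

Realised HPR = (P1 + D1 − P0) / P0 = (12.87 + 0.68 − 11.85) / 11.85 = 1.70 / 11.85 = 14.3460%
MRP = 6.61% − 1.30% = 5.31%
CAPM required = R_f + β·MRP = 1.30% + 1.552 × 5.31% = 9.54112%
α = realised − required = 14.3460% − 9.54112% = +4.80%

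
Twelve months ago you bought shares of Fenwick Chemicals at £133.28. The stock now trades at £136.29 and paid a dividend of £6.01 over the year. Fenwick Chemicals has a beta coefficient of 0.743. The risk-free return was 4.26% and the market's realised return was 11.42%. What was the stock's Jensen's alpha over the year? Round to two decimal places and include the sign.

-2.81%

Realised HPR = (P1 + D1 − P0) / P0 = (136.29 + 6.01 − 133.28) / 133.28 = 9.02 / 133.28 = 6.7677%
MRP = 11.42% − 4.26% = 7.16%
CAPM required = R_f + β·MRP = 4.26% + 0.743 × 7.16% = 9.57988%
α = realised − required = 6.7677% − 9.57988% = -2.81%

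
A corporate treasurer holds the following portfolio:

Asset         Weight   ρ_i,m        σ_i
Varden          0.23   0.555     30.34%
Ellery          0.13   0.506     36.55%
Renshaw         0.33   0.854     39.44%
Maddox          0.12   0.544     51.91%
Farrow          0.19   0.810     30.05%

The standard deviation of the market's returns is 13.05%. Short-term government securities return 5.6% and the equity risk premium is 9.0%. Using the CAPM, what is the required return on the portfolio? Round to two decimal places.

β_Varden = 0.555 × 30.34% / 13.05% = 1.2903
β_Ellery = 0.506 × 36.55% / 13.05% = 1.4172
β_Renshaw = 0.854 × 39.44% / 13.05% = 2.5810
β_Maddox = 0.544 × 51.91% / 13.05% = 2.1639
β_Farrow = 0.810 × 30.05% / 13.05% = 1.8652
β_P = Σ w_i β_i = 0.23×1.2903 + 0.13×1.4172 + 0.33×2.5810 + 0.12×2.1639 + 0.19×1.8652 = 1.9468
E(R_P) = R_f + β_P × MRP = 5.6% + 1.9468 × 9.0% = 23.12%

23.12%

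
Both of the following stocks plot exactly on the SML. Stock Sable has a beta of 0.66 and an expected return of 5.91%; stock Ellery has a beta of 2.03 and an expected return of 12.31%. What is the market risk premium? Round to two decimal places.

4.67%

Both satisfy E(R) = R_f + β·MRP, so the slope of the SML is
MRP = (12.31% − 5.91%) / (2.03 − 0.66) = 6.40% / 1.37 = 4.6715%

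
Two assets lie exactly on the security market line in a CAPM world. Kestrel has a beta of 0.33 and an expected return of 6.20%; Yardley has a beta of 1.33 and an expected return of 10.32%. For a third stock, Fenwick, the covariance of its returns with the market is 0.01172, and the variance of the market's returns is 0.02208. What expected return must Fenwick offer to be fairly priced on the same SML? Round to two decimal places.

7.03%

MRP = (10.32% − 6.20%) / (1.33 − 0.33) = 4.1200%
R_f = 6.20% − 0.33 × 4.1200% = 4.8404%
β_Fenwick = Cov / Var(R_m) = 0.01172 / 0.02208 = 0.5308
E(R_Fenwick) = R_f + β × MRP = 4.8404% + 0.5308 × 4.1200% = 7.03%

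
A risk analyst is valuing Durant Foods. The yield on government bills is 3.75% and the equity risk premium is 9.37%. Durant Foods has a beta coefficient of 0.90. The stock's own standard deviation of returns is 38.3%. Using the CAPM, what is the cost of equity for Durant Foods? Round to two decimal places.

12.18%

E(R) = R_f + β × MRP = 3.75% + 0.90 × 9.37% = 12.18%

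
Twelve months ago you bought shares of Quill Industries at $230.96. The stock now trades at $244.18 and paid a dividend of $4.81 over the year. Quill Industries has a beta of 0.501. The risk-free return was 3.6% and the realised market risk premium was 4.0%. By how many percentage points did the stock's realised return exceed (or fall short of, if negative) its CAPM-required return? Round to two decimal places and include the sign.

+2.20%

Realised HPR = (P1 + D1 − P0) / P0 = (244.18 + 4.81 − 230.96) / 230.96 = 18.03 / 230.96 = 7.8065%
CAPM required = R_f + β·MRP = 3.6% + 0.501 × 4.0% = 5.6040%
α = realised − required = 7.8065% − 5.6040% = +2.20%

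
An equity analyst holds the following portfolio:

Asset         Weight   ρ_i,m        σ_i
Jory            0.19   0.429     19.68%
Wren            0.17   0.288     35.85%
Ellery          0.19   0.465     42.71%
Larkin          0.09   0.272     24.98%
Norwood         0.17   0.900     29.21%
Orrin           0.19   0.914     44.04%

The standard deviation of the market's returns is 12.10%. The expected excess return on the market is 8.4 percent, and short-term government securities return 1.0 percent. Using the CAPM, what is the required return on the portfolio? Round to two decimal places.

β_Jory = 0.429 × 19.68% / 12.10% = 0.6977
β_Wren = 0.288 × 35.85% / 12.10% = 0.8533
β_Ellery = 0.465 × 42.71% / 12.10% = 1.6413
β_Larkin = 0.272 × 24.98% / 12.10% = 0.5615
β_Norwood = 0.900 × 29.21% / 12.10% = 2.1726
β_Orrin = 0.914 × 44.04% / 12.10% = 3.3267
β_P = Σ w_i β_i = 0.19×0.6977 + 0.17×0.8533 + 0.19×1.6413 + 0.09×0.5615 + 0.17×2.1726 + 0.19×3.3267 = 1.6414
E(R_P) = R_f + β_P × MRP = 1.0% + 1.6414 × 8.4% = 14.79%

14.79%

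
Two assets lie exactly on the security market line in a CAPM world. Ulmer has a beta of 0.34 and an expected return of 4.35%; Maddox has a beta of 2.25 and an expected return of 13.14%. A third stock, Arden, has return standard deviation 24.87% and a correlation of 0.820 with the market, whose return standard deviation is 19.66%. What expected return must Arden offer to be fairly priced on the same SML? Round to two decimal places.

MRP = (13.14% − 4.35%) / (2.25 − 0.34) = 4.6021%
R_f = 4.35% − 0.34 × 4.6021% = 2.7853%
β_Arden = ρ·σ_i/σ_m = 0.820 × 24.87 / 19.66 = 1.0373
E(R_Arden) = R_f + β × MRP = 2.7853% + 1.0373 × 4.6021% = 7.56%

7.56%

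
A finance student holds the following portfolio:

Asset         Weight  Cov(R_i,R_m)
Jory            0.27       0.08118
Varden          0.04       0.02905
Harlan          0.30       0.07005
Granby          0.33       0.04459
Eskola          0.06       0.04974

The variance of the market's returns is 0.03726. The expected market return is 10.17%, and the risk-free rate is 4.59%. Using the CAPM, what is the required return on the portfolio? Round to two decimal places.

13.84%

β_Jory = 0.08118 / 0.03726 = 2.1787
β_Varden = 0.02905 / 0.03726 = 0.7797
β_Harlan = 0.07005 / 0.03726 = 1.8800
β_Granby = 0.04459 / 0.03726 = 1.1967
β_Eskola = 0.04974 / 0.03726 = 1.3349
β_P = Σ w_i β_i = 0.27×2.1787 + 0.04×0.7797 + 0.30×1.8800 + 0.33×1.1967 + 0.06×1.3349 = 1.6584
MRP = 10.17% − 4.59% = 5.58%
E(R_P) = R_f + β_P × MRP = 4.59% + 1.6584 × 5.58% = 13.84%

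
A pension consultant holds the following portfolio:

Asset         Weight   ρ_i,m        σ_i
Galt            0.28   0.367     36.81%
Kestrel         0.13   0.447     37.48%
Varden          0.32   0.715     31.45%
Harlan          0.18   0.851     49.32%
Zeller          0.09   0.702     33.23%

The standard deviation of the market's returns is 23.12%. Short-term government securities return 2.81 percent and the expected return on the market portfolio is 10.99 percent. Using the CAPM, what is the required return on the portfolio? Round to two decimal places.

10.88%

β_Galt = 0.367 × 36.81% / 23.12% = 0.5843
β_Kestrel = 0.447 × 37.48% / 23.12% = 0.7246
β_Varden = 0.715 × 31.45% / 23.12% = 0.9726
β_Harlan = 0.851 × 49.32% / 23.12% = 1.8154
β_Zeller = 0.702 × 33.23% / 23.12% = 1.0090
β_P = Σ w_i β_i = 0.28×0.5843 + 0.13×0.7246 + 0.32×0.9726 + 0.18×1.8154 + 0.09×1.0090 = 0.9866
MRP = 10.99% − 2.81% = 8.18%
E(R_P) = R_f + β_P × MRP = 2.81% + 0.9866 × 8.18% = 10.88%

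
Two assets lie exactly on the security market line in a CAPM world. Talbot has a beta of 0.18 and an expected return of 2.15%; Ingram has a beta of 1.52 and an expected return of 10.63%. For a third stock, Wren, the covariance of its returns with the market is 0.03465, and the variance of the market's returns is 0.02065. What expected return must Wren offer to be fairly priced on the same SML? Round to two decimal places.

11.63%

MRP = (10.63% − 2.15%) / (1.52 − 0.18) = 6.3284%
R_f = 2.15% − 0.18 × 6.3284% = 1.0109%
β_Wren = Cov / Var(R_m) = 0.03465 / 0.02065 = 1.6780
E(R_Wren) = R_f + β × MRP = 1.0109% + 1.6780 × 6.3284% = 11.63%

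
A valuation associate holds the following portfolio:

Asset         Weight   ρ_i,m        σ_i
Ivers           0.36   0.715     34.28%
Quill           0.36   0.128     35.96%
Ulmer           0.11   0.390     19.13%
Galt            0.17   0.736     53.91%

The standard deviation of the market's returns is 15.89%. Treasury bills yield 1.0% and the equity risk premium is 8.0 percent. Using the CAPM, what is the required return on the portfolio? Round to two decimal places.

β_Ivers = 0.715 × 34.28% / 15.89% = 1.5425
β_Quill = 0.128 × 35.96% / 15.89% = 0.2897
β_Ulmer = 0.390 × 19.13% / 15.89% = 0.4695
β_Galt = 0.736 × 53.91% / 15.89% = 2.4970
β_P = Σ w_i β_i = 0.36×1.5425 + 0.36×0.2897 + 0.11×0.4695 + 0.17×2.4970 = 1.1357
E(R_P) = R_f + β_P × MRP = 1.0% + 1.1357 × 8.0% = 10.09%

10.09%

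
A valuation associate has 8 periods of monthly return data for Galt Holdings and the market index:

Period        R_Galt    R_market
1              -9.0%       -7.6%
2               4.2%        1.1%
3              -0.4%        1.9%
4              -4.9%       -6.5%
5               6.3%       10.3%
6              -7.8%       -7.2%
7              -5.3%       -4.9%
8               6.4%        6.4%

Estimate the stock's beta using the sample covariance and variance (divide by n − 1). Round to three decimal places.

Mean R_i = (-9.0 + 4.2 − 0.4 − 4.9 + 6.3 − 7.8 − 5.3 + 6.4) / 8 = -1.3125%
Mean R_m = (-7.6 + 1.1 + 1.9 − 6.5 + 10.3 − 7.2 − 4.9 + 6.4) / 8 = -0.8125%
Σ(R_i − R̄_i)(R_m − R̄_m) = 283.5588  ⇒  Cov = 283.5588 / 7 = 40.5084
Σ(R_m − R̄_m)² = 322.4488  ⇒  Var(R_m) = 322.4488 / 7 = 46.0641
β = Cov / Var(R_m) = 40.5084 / 46.0641 = 0.8794

0.879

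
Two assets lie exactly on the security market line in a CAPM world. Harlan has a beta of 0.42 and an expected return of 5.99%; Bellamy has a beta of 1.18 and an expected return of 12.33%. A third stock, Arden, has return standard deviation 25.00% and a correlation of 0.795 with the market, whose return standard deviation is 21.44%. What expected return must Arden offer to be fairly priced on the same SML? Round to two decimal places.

MRP = (12.33% − 5.99%) / (1.18 − 0.42) = 8.3421%
R_f = 5.99% − 0.42 × 8.3421% = 2.4863%
β_Arden = ρ·σ_i/σ_m = 0.795 × 25.00 / 21.44 = 0.9270
E(R_Arden) = R_f + β × MRP = 2.4863% + 0.9270 × 8.3421% = 10.22%

10.22%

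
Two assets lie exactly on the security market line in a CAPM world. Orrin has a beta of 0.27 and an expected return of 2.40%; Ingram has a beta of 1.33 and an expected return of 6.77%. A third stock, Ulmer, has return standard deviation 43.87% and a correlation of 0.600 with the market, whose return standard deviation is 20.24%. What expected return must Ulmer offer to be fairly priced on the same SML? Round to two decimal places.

MRP = (6.77% − 2.40%) / (1.33 − 0.27) = 4.1226%
R_f = 2.40% − 0.27 × 4.1226% = 1.2869%
β_Ulmer = ρ·σ_i/σ_m = 0.600 × 43.87 / 20.24 = 1.3005
E(R_Ulmer) = R_f + β × MRP = 1.2869% + 1.3005 × 4.1226% = 6.65%

6.65%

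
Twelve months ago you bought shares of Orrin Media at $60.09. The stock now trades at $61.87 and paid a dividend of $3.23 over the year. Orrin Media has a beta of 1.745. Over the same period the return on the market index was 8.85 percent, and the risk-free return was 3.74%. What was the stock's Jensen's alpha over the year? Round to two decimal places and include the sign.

Realised HPR = (P1 + D1 − P0) / P0 = (61.87 + 3.23 − 60.09) / 60.09 = 5.01 / 60.09 = 8.3375%
MRP = 8.85% − 3.74% = 5.11%
CAPM required = R_f + β·MRP = 3.74% + 1.745 × 5.11% = 12.65695%
α = realised − required = 8.3375% − 12.65695% = -4.32%

-4.32%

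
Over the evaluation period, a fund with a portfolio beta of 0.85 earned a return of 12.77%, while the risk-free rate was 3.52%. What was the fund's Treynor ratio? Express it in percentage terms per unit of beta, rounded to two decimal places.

10.88%

Treynor = (R_P − R_f) / β_P = (12.77% − 3.52%) / 0.8500 = 9.25% / 0.8500 = 10.88%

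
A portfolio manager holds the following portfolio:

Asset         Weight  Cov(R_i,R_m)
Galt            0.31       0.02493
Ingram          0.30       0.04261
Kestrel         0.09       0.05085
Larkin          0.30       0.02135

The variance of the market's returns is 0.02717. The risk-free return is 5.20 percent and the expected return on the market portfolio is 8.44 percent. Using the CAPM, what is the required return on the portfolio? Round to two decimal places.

β_Galt = 0.02493 / 0.02717 = 0.9176
β_Ingram = 0.04261 / 0.02717 = 1.5683
β_Kestrel = 0.05085 / 0.02717 = 1.8715
β_Larkin = 0.02135 / 0.02717 = 0.7858
β_P = Σ w_i β_i = 0.31×0.9176 + 0.30×1.5683 + 0.09×1.8715 + 0.30×0.7858 = 1.1591
MRP = 8.44% − 5.20% = 3.24%
E(R_P) = R_f + β_P × MRP = 5.20% + 1.1591 × 3.24% = 8.96%

8.96%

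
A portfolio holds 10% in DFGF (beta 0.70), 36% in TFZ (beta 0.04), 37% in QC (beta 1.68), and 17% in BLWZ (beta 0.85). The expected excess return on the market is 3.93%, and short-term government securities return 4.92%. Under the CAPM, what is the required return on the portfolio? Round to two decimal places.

8.26%

β_P = Σ w_i β_i = 0.10×0.70 + 0.36×0.04 + 0.37×1.68 + 0.17×0.85 = 0.8505
E(R_P) = R_f + β_P × MRP = 4.92% + 0.8505 × 3.93% = 8.26%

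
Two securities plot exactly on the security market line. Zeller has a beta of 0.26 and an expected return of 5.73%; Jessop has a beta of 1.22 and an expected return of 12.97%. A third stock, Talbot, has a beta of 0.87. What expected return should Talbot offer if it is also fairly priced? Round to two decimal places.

MRP (SML slope) = (12.97% − 5.73%) / (1.22 − 0.26) = 7.24% / 0.96 = 7.5417%
R_f (intercept) = 5.73% − 0.26 × 7.5417% = 3.7692%
E(R_Talbot) = R_f + β × MRP = 3.7692% + 0.87 × 7.5417% = 10.33%

10.33%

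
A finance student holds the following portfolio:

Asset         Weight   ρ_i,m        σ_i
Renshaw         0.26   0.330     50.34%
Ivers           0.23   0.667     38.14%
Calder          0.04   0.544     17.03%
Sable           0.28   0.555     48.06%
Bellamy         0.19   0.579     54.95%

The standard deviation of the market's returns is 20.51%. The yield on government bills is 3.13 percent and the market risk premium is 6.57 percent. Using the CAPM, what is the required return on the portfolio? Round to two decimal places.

10.84%

β_Renshaw = 0.330 × 50.34% / 20.51% = 0.8100
β_Ivers = 0.667 × 38.14% / 20.51% = 1.2403
β_Calder = 0.544 × 17.03% / 20.51% = 0.4517
β_Sable = 0.555 × 48.06% / 20.51% = 1.3005
β_Bellamy = 0.579 × 54.95% / 20.51% = 1.5512
β_P = Σ w_i β_i = 0.26×0.8100 + 0.23×1.2403 + 0.04×0.4517 + 0.28×1.3005 + 0.19×1.5512 = 1.1728
E(R_P) = R_f + β_P × MRP = 3.13% + 1.1728 × 6.57% = 10.84%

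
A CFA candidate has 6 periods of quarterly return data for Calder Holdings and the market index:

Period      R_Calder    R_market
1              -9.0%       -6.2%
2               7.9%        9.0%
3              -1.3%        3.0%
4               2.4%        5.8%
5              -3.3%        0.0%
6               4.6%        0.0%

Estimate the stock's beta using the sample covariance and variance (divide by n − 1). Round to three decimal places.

0.962

Mean R_i = (-9.0 + 7.9 − 1.3 + 2.4 − 3.3 + 4.6) / 6 = 0.2167%
Mean R_m = (-6.2 + 9.0 + 3.0 + 5.8 + 0.0 + 0.0) / 6 = 1.9333%
Σ(R_i − R̄_i)(R_m − R̄_m) = 134.4067  ⇒  Cov = 134.4067 / 5 = 26.8813
Σ(R_m − R̄_m)² = 139.6533  ⇒  Var(R_m) = 139.6533 / 5 = 27.9307
β = Cov / Var(R_m) = 26.8813 / 27.9307 = 0.9624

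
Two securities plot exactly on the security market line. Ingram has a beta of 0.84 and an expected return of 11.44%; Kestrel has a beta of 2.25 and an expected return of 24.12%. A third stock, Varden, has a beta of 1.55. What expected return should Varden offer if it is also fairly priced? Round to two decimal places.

MRP (SML slope) = (24.12% − 11.44%) / (2.25 − 0.84) = 12.68% / 1.41 = 8.9929%
R_f (intercept) = 11.44% − 0.84 × 8.9929% = 3.8860%
E(R_Varden) = R_f + β × MRP = 3.8860% + 1.55 × 8.9929% = 17.82%

17.82%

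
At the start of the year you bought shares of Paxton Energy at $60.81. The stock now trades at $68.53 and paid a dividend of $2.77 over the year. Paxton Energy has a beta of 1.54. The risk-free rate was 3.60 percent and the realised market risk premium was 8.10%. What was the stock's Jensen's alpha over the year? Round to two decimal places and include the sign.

Realised HPR = (P1 + D1 − P0) / P0 = (68.53 + 2.77 − 60.81) / 60.81 = 10.49 / 60.81 = 17.2505%
CAPM required = R_f + β·MRP = 3.60% + 1.54 × 8.10% = 16.0740%
α = realised − required = 17.2505% − 16.0740% = +1.18%

+1.18%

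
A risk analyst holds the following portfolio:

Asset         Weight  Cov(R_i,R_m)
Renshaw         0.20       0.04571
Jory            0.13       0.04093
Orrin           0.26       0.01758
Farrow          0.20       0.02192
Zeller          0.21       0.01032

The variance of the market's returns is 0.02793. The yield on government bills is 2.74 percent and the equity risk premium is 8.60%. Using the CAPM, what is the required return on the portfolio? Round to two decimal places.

10.62%

β_Renshaw = 0.04571 / 0.02793 = 1.6366
β_Jory = 0.04093 / 0.02793 = 1.4654
β_Orrin = 0.01758 / 0.02793 = 0.6294
β_Farrow = 0.02192 / 0.02793 = 0.7848
β_Zeller = 0.01032 / 0.02793 = 0.3695
β_P = Σ w_i β_i = 0.20×1.6366 + 0.13×1.4654 + 0.26×0.6294 + 0.20×0.7848 + 0.21×0.3695 = 0.9160
E(R_P) = R_f + β_P × MRP = 2.74% + 0.9160 × 8.60% = 10.62%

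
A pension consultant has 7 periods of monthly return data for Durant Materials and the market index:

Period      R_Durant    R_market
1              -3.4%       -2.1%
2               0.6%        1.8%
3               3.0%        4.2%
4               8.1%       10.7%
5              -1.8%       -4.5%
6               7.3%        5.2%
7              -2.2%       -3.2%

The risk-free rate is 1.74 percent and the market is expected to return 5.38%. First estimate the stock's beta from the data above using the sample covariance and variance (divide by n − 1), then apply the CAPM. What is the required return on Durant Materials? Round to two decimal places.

Mean R_i = (-3.4 + 0.6 + 3.0 + 8.1 − 1.8 + 7.3 − 2.2) / 7 = 1.6571%
Mean R_m = (-2.1 + 1.8 + 4.2 + 10.7 − 4.5 + 5.2 − 3.2) / 7 = 1.7286%
Σ(R_i − R̄_i)(R_m − R̄_m) = 140.5386  ⇒  Cov = 140.5386 / 6 = 23.4231
Σ(R_m − R̄_m)² = 176.3943  ⇒  Var(R_m) = 176.3943 / 6 = 29.3991
β = Cov / Var(R_m) = 23.4231 / 29.3991 = 0.7967
MRP = 5.38% − 1.74% = 3.64%
E(R) = R_f + β × MRP = 1.74% + 0.7967 × 3.64% = 4.64%

4.64%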